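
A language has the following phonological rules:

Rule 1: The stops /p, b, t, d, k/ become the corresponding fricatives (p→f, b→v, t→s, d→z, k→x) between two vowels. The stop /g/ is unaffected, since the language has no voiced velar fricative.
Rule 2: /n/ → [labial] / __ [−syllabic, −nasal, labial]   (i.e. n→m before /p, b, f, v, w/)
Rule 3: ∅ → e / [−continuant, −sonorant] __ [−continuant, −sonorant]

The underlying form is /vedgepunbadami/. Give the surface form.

Rule 1 (intervocalic spirantization): /p/ is a stop between vowels /e/ and /u/, so it spirantizes to the fricative [f]. /d/ is a stop between vowels /a/ and /a/, so it spirantizes to the fricative [z]. /vedgepunbadami/ → vedgefunbazami.
Rule 2 (nasal place assimilation): /n/ precedes the labial consonant /b/, so it assimilates in place to [m]. /vedgefunbazami/ → vedgefumbazami.
Rule 3 (stop-cluster e-epenthesis): /d/ and /g/ form a stop–stop cluster, so [e] is inserted between them. /vedgefumbazami/ → vedegefumbazami.

vedegefumbazami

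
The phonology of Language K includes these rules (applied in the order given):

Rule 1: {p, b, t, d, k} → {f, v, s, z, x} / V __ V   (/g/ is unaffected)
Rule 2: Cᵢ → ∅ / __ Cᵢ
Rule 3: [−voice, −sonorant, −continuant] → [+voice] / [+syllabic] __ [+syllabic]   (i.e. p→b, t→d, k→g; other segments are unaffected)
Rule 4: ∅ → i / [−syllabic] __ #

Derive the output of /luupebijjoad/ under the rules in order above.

luufevijoadi

Rule 1 (intervocalic spirantization): /p/ is a stop between vowels /u/ and /e/, so it spirantizes to the fricative [f]. /b/ is a stop between vowels /e/ and /i/, so it spirantizes to the fricative [v]. /luupebijjoad/ → luufevijjoad.
Rule 2 (degemination): /jj/ is a geminate; the first /j/ deletes. /luufevijjoad/ → luufevijoad.
Rule 3 (intervocalic voicing): no segment meets the environment; /luufevijoad/ is unchanged.
Rule 4 (final i-epenthesis): the form ends in the consonant /d/, so [i] is inserted word-finally. /luufevijoad/ → luufevijoadi.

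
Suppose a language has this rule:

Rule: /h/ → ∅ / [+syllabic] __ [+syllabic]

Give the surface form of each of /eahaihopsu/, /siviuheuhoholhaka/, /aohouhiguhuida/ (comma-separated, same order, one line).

/eahaihopsu/: /h/ occurs between vowels /a/ and /a/, so it deletes. /h/ occurs between vowels /i/ and /o/, so it deletes. → [eaaiopsu].
/siviuheuhoholhaka/: /h/ occurs between vowels /u/ and /e/, so it deletes. /h/ occurs between vowels /u/ and /o/, so it deletes. /h/ occurs between vowels /o/ and /o/, so it deletes. → [siviueuoolhaka].
/aohouhiguhuida/: /h/ occurs between vowels /o/ and /o/, so it deletes. /h/ occurs between vowels /u/ and /i/, so it deletes. /h/ occurs between vowels /u/ and /u/, so it deletes. → [aoouiguuida].

eaaiopsu, siviueuoolhaka, aoouiguuida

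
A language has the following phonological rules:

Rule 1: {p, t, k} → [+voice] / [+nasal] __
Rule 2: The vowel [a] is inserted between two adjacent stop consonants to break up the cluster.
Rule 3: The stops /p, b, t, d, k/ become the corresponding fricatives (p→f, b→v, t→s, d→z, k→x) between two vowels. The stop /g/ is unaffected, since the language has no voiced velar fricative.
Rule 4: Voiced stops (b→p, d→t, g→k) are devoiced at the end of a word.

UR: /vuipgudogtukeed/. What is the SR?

Rule 1 (post-nasal voicing): no segment meets the environment; /vuipgudogtukeed/ is unchanged.
Rule 2 (stop-cluster a-epenthesis): /p/ and /g/ form a stop–stop cluster, so [a] is inserted between them. /g/ and /t/ form a stop–stop cluster, so [a] is inserted between them. /vuipgudogtukeed/ → vuipagudogatukeed.
Rule 3 (intervocalic spirantization): /p/ is a stop between vowels /i/ and /a/, so it spirantizes to the fricative [f]. /d/ is a stop between vowels /u/ and /o/, so it spirantizes to the fricative [z]. /t/ is a stop between vowels /a/ and /u/, so it spirantizes to the fricative [s]. /k/ is a stop between vowels /u/ and /e/, so it spirantizes to the fricative [x]. /vuipagudogatukeed/ → vuifaguzogasuxeed.
Rule 4 (final devoicing): /d/ is a voiced stop in word-final position, so it devoices to [t]. /vuifaguzogasuxeed/ → vuifaguzogasuxeet.

vuifaguzogasuxeet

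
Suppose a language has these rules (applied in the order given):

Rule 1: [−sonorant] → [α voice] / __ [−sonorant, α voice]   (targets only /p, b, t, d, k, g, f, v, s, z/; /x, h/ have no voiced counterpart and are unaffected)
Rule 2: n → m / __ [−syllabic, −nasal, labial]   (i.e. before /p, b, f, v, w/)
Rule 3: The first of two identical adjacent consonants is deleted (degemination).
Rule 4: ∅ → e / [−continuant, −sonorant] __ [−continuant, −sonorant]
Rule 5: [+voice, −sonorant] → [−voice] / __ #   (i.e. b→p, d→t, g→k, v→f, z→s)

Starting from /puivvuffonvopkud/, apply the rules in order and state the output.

puivufomvopekut

Rule 1 (regressive voicing assimilation): no segment meets the environment; /puivvuffonvopkud/ is unchanged.
Rule 2 (nasal place assimilation): /n/ precedes the labial consonant /v/, so it assimilates in place to [m]. /puivvuffonvopkud/ → puivvuffomvopkud.
Rule 3 (degemination): /vv/ is a geminate; the first /v/ deletes. /ff/ is a geminate; the first /f/ deletes. /puivvuffomvopkud/ → puivufomvopkud.
Rule 4 (stop-cluster e-epenthesis): /p/ and /k/ form a stop–stop cluster, so [e] is inserted between them. /puivufomvopkud/ → puivufomvopekud.
Rule 5 (final devoicing): /d/ is a voiced obstruent in word-final position, so it devoices to [t]. /puivufomvopekud/ → puivufomvopekut.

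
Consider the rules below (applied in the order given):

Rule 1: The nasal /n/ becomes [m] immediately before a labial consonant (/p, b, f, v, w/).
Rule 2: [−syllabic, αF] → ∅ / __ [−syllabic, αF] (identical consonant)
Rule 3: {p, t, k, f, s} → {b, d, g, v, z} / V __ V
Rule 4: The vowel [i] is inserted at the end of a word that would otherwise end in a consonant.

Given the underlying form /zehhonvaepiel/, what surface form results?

Rule 1 (nasal place assimilation): /n/ precedes the labial consonant /v/, so it assimilates in place to [m]. /zehhonvaepiel/ → zehhomvaepiel.
Rule 2 (degemination): /hh/ is a geminate; the first /h/ deletes. /zehhomvaepiel/ → zehomvaepiel.
Rule 3 (intervocalic voicing): /p/ is a voiceless obstruent between vowels /e/ and /i/, so it voices to [b]. /zehomvaepiel/ → zehomvaebiel.
Rule 4 (final i-epenthesis): the form ends in the consonant /l/, so [i] is inserted word-finally. /zehomvaebiel/ → zehomvaebieli.

zehomvaebieli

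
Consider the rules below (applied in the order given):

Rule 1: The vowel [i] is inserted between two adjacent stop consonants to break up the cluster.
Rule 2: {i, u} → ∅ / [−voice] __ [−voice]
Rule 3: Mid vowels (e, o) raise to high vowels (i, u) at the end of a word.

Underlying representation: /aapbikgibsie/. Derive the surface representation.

Rule 1 (stop-cluster i-epenthesis): /p/ and /b/ form a stop–stop cluster, so [i] is inserted between them. /k/ and /g/ form a stop–stop cluster, so [i] is inserted between them. /aapbikgibsie/ → aapibikigibsie.
Rule 2 (high vowel syncope): no segment meets the environment; /aapibikigibsie/ is unchanged.
Rule 3 (final vowel raising): /e/ is a mid vowel in word-final position, so it raises to [i]. /aapibikigibsie/ → aapibikigibsii.

aapibikigibsii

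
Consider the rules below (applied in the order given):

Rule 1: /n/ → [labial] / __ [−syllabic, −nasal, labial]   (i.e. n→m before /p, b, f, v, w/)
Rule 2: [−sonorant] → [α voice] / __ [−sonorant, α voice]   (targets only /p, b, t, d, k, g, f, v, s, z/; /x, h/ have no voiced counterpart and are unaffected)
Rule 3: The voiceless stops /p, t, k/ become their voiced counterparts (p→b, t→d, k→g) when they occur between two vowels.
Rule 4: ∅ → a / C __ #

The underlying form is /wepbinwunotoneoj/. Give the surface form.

Rule 1 (nasal place assimilation): /n/ precedes the labial consonant /w/, so it assimilates in place to [m]. /wepbinwunotoneoj/ → wepbimwunotoneoj.
Rule 2 (regressive voicing assimilation): /p/ precedes the voiced obstruent /b/, so it voices to [b] by assimilation. /wepbimwunotoneoj/ → webbimwunotoneoj.
Rule 3 (intervocalic voicing): /t/ is a voiceless stop between vowels /o/ and /o/, so it voices to [d]. /webbimwunotoneoj/ → webbimwunodoneoj.
Rule 4 (final a-epenthesis): the form ends in the consonant /j/, so [a] is inserted word-finally. /webbimwunodoneoj/ → webbimwunodoneoja.

webbimwunodoneoja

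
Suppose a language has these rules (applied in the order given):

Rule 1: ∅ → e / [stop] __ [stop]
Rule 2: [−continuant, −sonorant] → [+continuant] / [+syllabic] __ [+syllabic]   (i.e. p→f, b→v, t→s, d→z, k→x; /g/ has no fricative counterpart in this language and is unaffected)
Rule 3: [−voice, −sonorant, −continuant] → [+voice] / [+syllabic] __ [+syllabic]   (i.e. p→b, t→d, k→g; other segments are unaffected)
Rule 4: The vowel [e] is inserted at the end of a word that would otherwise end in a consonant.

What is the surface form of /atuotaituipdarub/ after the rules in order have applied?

asuosaisuifezarube

Rule 1 (stop-cluster e-epenthesis): /p/ and /d/ form a stop–stop cluster, so [e] is inserted between them. /atuotaituipdarub/ → atuotaituipedarub.
Rule 2 (intervocalic spirantization): /t/ is a stop between vowels /a/ and /u/, so it spirantizes to the fricative [s]. /t/ is a stop between vowels /o/ and /a/, so it spirantizes to the fricative [s]. /t/ is a stop between vowels /i/ and /u/, so it spirantizes to the fricative [s]. /p/ is a stop between vowels /i/ and /e/, so it spirantizes to the fricative [f]. /d/ is a stop between vowels /e/ and /a/, so it spirantizes to the fricative [z]. /atuotaituipedarub/ → asuosaisuifezarub.
Rule 3 (intervocalic voicing): no segment meets the environment; /asuosaisuifezarub/ is unchanged.
Rule 4 (final e-epenthesis): the form ends in the consonant /b/, so [e] is inserted word-finally. /asuosaisuifezarub/ → asuosaisuifezarube.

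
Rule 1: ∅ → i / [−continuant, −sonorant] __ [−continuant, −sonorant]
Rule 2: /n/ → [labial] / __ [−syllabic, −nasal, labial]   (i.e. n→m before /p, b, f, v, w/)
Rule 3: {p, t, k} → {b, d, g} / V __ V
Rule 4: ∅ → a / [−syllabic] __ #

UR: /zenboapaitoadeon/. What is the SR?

zemboabaidoadeona

Rule 1 (stop-cluster i-epenthesis): no segment meets the environment; /zenboapaitoadeon/ is unchanged.
Rule 2 (nasal place assimilation): /n/ precedes the labial consonant /b/, so it assimilates in place to [m]. /zenboapaitoadeon/ → zemboapaitoadeon.
Rule 3 (intervocalic voicing): /p/ is a voiceless stop between vowels /a/ and /a/, so it voices to [b]. /t/ is a voiceless stop between vowels /i/ and /o/, so it voices to [d]. /zemboapaitoadeon/ → zemboabaidoadeon.
Rule 4 (final a-epenthesis): the form ends in the consonant /n/, so [a] is inserted word-finally. /zemboabaidoadeon/ → zemboabaidoadeona.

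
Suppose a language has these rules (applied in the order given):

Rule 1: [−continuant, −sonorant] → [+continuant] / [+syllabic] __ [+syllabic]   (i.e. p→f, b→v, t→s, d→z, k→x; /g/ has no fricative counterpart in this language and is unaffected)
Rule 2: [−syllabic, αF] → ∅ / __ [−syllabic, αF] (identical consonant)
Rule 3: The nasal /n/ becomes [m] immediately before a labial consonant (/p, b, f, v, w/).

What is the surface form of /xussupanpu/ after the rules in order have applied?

xusufampu

Rule 1 (intervocalic spirantization): /p/ is a stop between vowels /u/ and /a/, so it spirantizes to the fricative [f]. /xussupanpu/ → xussufanpu.
Rule 2 (degemination): /ss/ is a geminate; the first /s/ deletes. /xussufanpu/ → xusufanpu.
Rule 3 (nasal place assimilation): /n/ precedes the labial consonant /p/, so it assimilates in place to [m]. /xusufanpu/ → xusufampu.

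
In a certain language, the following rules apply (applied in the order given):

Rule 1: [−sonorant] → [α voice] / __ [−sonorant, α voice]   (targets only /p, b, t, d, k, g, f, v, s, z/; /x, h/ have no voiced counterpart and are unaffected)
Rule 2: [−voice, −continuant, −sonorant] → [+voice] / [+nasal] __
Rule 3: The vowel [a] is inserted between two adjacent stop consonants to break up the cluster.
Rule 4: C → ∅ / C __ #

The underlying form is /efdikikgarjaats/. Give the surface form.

Rule 1 (regressive voicing assimilation): /f/ precedes the voiced obstruent /d/, so it voices to [v] by assimilation. /k/ precedes the voiced obstruent /g/, so it voices to [g] by assimilation. /efdikikgarjaats/ → evdikiggarjaats.
Rule 2 (post-nasal voicing): no segment meets the environment; /evdikiggarjaats/ is unchanged.
Rule 3 (stop-cluster a-epenthesis): /g/ and /g/ form a stop–stop cluster, so [a] is inserted between them. /evdikiggarjaats/ → evdikigagarjaats.
Rule 4 (final cluster simplification): /s/ is the second consonant of a word-final cluster /ts/, so it deletes. /evdikigagarjaats/ → evdikigagarjaat.

evdikigagarjaat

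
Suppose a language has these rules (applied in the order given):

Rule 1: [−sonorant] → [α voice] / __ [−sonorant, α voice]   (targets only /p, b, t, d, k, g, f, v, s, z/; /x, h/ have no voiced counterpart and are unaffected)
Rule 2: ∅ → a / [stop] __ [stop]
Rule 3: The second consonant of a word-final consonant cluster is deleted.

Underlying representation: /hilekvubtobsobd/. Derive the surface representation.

Rule 1 (regressive voicing assimilation): /k/ precedes the voiced obstruent /v/, so it voices to [g] by assimilation. /b/ precedes the voiceless obstruent /t/, so it devoices to [p] by assimilation. /b/ precedes the voiceless obstruent /s/, so it devoices to [p] by assimilation. /hilekvubtobsobd/ → hilegvuptopsobd.
Rule 2 (stop-cluster a-epenthesis): /p/ and /t/ form a stop–stop cluster, so [a] is inserted between them. /b/ and /d/ form a stop–stop cluster, so [a] is inserted between them. /hilegvuptopsobd/ → hilegvupatopsobad.
Rule 3 (final cluster simplification): no segment meets the environment; /hilegvupatopsobad/ is unchanged.

hilegvupatopsobad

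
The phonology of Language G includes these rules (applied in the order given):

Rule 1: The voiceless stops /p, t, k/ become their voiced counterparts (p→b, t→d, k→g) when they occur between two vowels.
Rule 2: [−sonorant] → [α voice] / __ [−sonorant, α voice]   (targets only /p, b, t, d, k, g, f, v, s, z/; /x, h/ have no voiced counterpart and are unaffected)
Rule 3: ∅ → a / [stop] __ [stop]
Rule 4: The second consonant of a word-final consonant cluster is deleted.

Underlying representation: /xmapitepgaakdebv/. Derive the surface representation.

Rule 1 (intervocalic voicing): /p/ is a voiceless stop between vowels /a/ and /i/, so it voices to [b]. /t/ is a voiceless stop between vowels /i/ and /e/, so it voices to [d]. /xmapitepgaakdebv/ → xmabidepgaakdebv.
Rule 2 (regressive voicing assimilation): /p/ precedes the voiced obstruent /g/, so it voices to [b] by assimilation. /k/ precedes the voiced obstruent /d/, so it voices to [g] by assimilation. /xmabidepgaakdebv/ → xmabidebgaagdebv.
Rule 3 (stop-cluster a-epenthesis): /b/ and /g/ form a stop–stop cluster, so [a] is inserted between them. /g/ and /d/ form a stop–stop cluster, so [a] is inserted between them. /xmabidebgaagdebv/ → xmabidebagaagadebv.
Rule 4 (final cluster simplification): /v/ is the second consonant of a word-final cluster /bv/, so it deletes. /xmabidebagaagadebv/ → xmabidebagaagadeb.

xmabidebagaagadeb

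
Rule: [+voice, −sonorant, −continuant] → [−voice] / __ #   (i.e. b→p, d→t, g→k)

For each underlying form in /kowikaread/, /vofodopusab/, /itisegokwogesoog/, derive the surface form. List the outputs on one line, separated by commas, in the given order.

kowikareat, vofodopusap, itisegokwogesook

/kowikaread/: /d/ is a voiced stop in word-final position, so it devoices to [t]. → [kowikareat].
/vofodopusab/: /b/ is a voiced stop in word-final position, so it devoices to [p]. → [vofodopusap].
/itisegokwogesoog/: /g/ is a voiced stop in word-final position, so it devoices to [k]. → [itisegokwogesook].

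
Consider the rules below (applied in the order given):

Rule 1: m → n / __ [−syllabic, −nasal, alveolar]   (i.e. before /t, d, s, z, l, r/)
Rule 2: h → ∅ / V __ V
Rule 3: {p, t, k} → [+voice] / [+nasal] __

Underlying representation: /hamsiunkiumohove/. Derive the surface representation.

Rule 1 (nasal place assimilation): /m/ precedes the alveolar consonant /s/, so it assimilates in place to [n]. /hamsiunkiumohove/ → hansiunkiumohove.
Rule 2 (intervocalic h-deletion): /h/ occurs between vowels /o/ and /o/, so it deletes. /hansiunkiumohove/ → hansiunkiumoove.
Rule 3 (post-nasal voicing): /k/ is a voiceless stop immediately after the nasal /n/, so it voices to [g]. /hansiunkiumoove/ → hansiungiumoove.

hansiungiumoove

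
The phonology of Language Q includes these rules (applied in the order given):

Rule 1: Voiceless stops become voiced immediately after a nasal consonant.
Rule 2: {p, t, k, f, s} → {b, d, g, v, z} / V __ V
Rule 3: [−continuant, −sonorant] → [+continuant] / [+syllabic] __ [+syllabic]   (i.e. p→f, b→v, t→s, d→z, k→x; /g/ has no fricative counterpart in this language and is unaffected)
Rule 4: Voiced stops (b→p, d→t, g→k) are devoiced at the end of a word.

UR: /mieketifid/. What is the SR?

miegezivit

Rule 1 (post-nasal voicing): no segment meets the environment; /mieketifid/ is unchanged.
Rule 2 (intervocalic voicing): /k/ is a voiceless obstruent between vowels /e/ and /e/, so it voices to [g]. /t/ is a voiceless obstruent between vowels /e/ and /i/, so it voices to [d]. /f/ is a voiceless obstruent between vowels /i/ and /i/, so it voices to [v]. /mieketifid/ → miegedivid.
Rule 3 (intervocalic spirantization): /d/ is a stop between vowels /e/ and /i/, so it spirantizes to the fricative [z]. /miegedivid/ → miegezivid.
Rule 4 (final devoicing): /d/ is a voiced stop in word-final position, so it devoices to [t]. /miegezivid/ → miegezivit.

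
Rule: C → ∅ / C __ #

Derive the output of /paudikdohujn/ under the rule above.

/n/ is the second consonant of a word-final cluster /jn/, so it deletes.
Surface form: [paudikdohuj].

paudikdohuj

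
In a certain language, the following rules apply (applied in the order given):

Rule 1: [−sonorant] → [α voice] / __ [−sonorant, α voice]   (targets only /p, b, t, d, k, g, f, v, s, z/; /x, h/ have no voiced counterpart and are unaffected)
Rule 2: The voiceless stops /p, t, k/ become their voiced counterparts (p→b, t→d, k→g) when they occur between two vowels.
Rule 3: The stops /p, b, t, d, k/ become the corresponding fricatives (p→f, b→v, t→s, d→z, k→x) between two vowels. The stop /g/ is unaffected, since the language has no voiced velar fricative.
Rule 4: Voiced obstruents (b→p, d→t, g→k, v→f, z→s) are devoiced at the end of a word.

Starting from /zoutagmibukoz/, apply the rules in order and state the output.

zouzagmivugos

Rule 1 (regressive voicing assimilation): no segment meets the environment; /zoutagmibukoz/ is unchanged.
Rule 2 (intervocalic voicing): /t/ is a voiceless stop between vowels /u/ and /a/, so it voices to [d]. /k/ is a voiceless stop between vowels /u/ and /o/, so it voices to [g]. /zoutagmibukoz/ → zoudagmibugoz.
Rule 3 (intervocalic spirantization): /d/ is a stop between vowels /u/ and /a/, so it spirantizes to the fricative [z]. /b/ is a stop between vowels /i/ and /u/, so it spirantizes to the fricative [v]. /zoudagmibugoz/ → zouzagmivugoz.
Rule 4 (final devoicing): /z/ is a voiced obstruent in word-final position, so it devoices to [s]. /zouzagmivugoz/ → zouzagmivugos.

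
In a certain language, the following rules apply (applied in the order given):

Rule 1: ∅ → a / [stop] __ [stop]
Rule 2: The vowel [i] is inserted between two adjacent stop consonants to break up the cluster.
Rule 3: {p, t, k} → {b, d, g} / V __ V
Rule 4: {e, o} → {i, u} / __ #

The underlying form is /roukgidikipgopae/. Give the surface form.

Rule 1 (stop-cluster a-epenthesis): /k/ and /g/ form a stop–stop cluster, so [a] is inserted between them. /p/ and /g/ form a stop–stop cluster, so [a] is inserted between them. /roukgidikipgopae/ → roukagidikipagopae.
Rule 2 (stop-cluster i-epenthesis): no segment meets the environment; /roukagidikipagopae/ is unchanged.
Rule 3 (intervocalic voicing): /k/ is a voiceless stop between vowels /u/ and /a/, so it voices to [g]. /k/ is a voiceless stop between vowels /i/ and /i/, so it voices to [g]. /p/ is a voiceless stop between vowels /i/ and /a/, so it voices to [b]. /p/ is a voiceless stop between vowels /o/ and /a/, so it voices to [b]. /roukagidikipagopae/ → rougagidigibagobae.
Rule 4 (final vowel raising): /e/ is a mid vowel in word-final position, so it raises to [i]. /rougagidigibagobae/ → rougagidigibagobai.

rougagidigibagobai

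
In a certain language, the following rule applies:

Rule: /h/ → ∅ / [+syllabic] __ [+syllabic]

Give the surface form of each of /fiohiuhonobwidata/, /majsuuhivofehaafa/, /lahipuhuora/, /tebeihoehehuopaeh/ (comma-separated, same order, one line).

fioiuonobwidata, majsuuivofeaafa, laipuuora, tebeioeeuopaeh

/fiohiuhonobwidata/: /h/ occurs between vowels /o/ and /i/, so it deletes. /h/ occurs between vowels /u/ and /o/, so it deletes. → [fioiuonobwidata].
/majsuuhivofehaafa/: /h/ occurs between vowels /u/ and /i/, so it deletes. /h/ occurs between vowels /e/ and /a/, so it deletes. → [majsuuivofeaafa].
/lahipuhuora/: /h/ occurs between vowels /a/ and /i/, so it deletes. /h/ occurs between vowels /u/ and /u/, so it deletes. → [laipuuora].
/tebeihoehehuopaeh/: /h/ occurs between vowels /i/ and /o/, so it deletes. /h/ occurs between vowels /e/ and /e/, so it deletes. /h/ occurs between vowels /e/ and /u/, so it deletes. → [tebeioeeuopaeh].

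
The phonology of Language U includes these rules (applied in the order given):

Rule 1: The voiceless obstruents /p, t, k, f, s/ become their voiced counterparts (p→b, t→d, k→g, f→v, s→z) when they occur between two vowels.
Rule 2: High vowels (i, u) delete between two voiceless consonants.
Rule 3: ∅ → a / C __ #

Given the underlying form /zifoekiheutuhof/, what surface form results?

Rule 1 (intervocalic voicing): /f/ is a voiceless obstruent between vowels /i/ and /o/, so it voices to [v]. /k/ is a voiceless obstruent between vowels /e/ and /i/, so it voices to [g]. /t/ is a voiceless obstruent between vowels /u/ and /u/, so it voices to [d]. /zifoekiheutuhof/ → zivoegiheuduhof.
Rule 2 (high vowel syncope): no segment meets the environment; /zivoegiheuduhof/ is unchanged.
Rule 3 (final a-epenthesis): the form ends in the consonant /f/, so [a] is inserted word-finally. /zivoegiheuduhof/ → zivoegiheuduhofa.

zivoegiheuduhofa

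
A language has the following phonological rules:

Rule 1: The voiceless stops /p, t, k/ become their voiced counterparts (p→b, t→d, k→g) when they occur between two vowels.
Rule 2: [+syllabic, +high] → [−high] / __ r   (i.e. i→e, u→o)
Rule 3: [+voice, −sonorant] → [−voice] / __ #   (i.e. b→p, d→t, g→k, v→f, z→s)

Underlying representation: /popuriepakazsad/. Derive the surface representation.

Rule 1 (intervocalic voicing): /p/ is a voiceless stop between vowels /o/ and /u/, so it voices to [b]. /p/ is a voiceless stop between vowels /e/ and /a/, so it voices to [b]. /k/ is a voiceless stop between vowels /a/ and /a/, so it voices to [g]. /popuriepakazsad/ → poburiebagazsad.
Rule 2 (pre-rhotic lowering): /u/ is a high vowel immediately before /r/, so it lowers to [o]. /poburiebagazsad/ → poboriebagazsad.
Rule 3 (final devoicing): /d/ is a voiced obstruent in word-final position, so it devoices to [t]. /poboriebagazsad/ → poboriebagazsat.

poboriebagazsat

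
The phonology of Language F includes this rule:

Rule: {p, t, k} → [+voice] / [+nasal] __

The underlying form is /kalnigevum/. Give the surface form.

kalnigevum

No segment of /kalnigevum/ meets the structural description of the rule, so the form surfaces unchanged.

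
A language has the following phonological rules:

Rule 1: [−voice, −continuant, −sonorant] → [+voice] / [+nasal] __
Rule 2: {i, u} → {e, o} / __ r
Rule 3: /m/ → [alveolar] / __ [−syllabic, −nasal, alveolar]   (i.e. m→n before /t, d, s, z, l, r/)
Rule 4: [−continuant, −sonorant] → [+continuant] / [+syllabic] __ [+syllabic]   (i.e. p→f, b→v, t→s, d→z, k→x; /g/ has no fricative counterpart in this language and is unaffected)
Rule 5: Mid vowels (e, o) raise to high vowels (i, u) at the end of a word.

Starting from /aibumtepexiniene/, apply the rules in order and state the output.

aivundefexinieni

Rule 1 (post-nasal voicing): /t/ is a voiceless stop immediately after the nasal /m/, so it voices to [d]. /aibumtepexiniene/ → aibumdepexiniene.
Rule 2 (pre-rhotic lowering): no segment meets the environment; /aibumdepexiniene/ is unchanged.
Rule 3 (nasal place assimilation): /m/ precedes the alveolar consonant /d/, so it assimilates in place to [n]. /aibumdepexiniene/ → aibundepexiniene.
Rule 4 (intervocalic spirantization): /b/ is a stop between vowels /i/ and /u/, so it spirantizes to the fricative [v]. /p/ is a stop between vowels /e/ and /e/, so it spirantizes to the fricative [f]. /aibundepexiniene/ → aivundefexiniene.
Rule 5 (final vowel raising): /e/ is a mid vowel in word-final position, so it raises to [i]. /aivundefexiniene/ → aivundefexinieni.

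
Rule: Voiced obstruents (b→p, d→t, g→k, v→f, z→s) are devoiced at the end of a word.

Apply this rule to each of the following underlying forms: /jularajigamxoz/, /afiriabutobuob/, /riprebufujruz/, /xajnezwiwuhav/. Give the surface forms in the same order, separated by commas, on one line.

jularajigamxos, afiriabutobuop, riprebufujrus, xajnezwiwuhaf

/jularajigamxoz/: /z/ is a voiced obstruent in word-final position, so it devoices to [s]. → [jularajigamxos].
/afiriabutobuob/: /b/ is a voiced obstruent in word-final position, so it devoices to [p]. → [afiriabutobuop].
/riprebufujruz/: /z/ is a voiced obstruent in word-final position, so it devoices to [s]. → [riprebufujrus].
/xajnezwiwuhav/: /v/ is a voiced obstruent in word-final position, so it devoices to [f]. → [xajnezwiwuhaf].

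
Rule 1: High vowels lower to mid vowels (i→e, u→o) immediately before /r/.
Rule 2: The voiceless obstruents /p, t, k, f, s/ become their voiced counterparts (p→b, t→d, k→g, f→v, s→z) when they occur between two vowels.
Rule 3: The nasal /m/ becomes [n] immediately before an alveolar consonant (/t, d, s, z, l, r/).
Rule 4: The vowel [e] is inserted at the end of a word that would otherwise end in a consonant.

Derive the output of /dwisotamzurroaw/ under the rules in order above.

Rule 1 (pre-rhotic lowering): /u/ is a high vowel immediately before /r/, so it lowers to [o]. /dwisotamzurroaw/ → dwisotamzorroaw.
Rule 2 (intervocalic voicing): /s/ is a voiceless obstruent between vowels /i/ and /o/, so it voices to [z]. /t/ is a voiceless obstruent between vowels /o/ and /a/, so it voices to [d]. /dwisotamzorroaw/ → dwizodamzorroaw.
Rule 3 (nasal place assimilation): /m/ precedes the alveolar consonant /z/, so it assimilates in place to [n]. /dwizodamzorroaw/ → dwizodanzorroaw.
Rule 4 (final e-epenthesis): the form ends in the consonant /w/, so [e] is inserted word-finally. /dwizodanzorroaw/ → dwizodanzorroawe.

dwizodanzorroawe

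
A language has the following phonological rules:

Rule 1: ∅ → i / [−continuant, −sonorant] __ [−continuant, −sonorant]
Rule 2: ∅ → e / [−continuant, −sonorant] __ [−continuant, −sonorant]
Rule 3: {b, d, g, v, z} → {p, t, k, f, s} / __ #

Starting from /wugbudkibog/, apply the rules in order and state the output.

Rule 1 (stop-cluster i-epenthesis): /g/ and /b/ form a stop–stop cluster, so [i] is inserted between them. /d/ and /k/ form a stop–stop cluster, so [i] is inserted between them. /wugbudkibog/ → wugibudikibog.
Rule 2 (stop-cluster e-epenthesis): no segment meets the environment; /wugibudikibog/ is unchanged.
Rule 3 (final devoicing): /g/ is a voiced obstruent in word-final position, so it devoices to [k]. /wugibudikibog/ → wugibudikibok.

wugibudikibok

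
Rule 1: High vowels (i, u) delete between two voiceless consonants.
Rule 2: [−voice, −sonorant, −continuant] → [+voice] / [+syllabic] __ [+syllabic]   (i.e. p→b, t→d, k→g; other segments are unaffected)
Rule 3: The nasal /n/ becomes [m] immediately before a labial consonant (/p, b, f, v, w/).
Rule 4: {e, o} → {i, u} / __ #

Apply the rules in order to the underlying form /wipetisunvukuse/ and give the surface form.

Rule 1 (high vowel syncope): /i/ is a high vowel flanked by voiceless consonants /t/ and /s/, so it deletes. /u/ is a high vowel flanked by voiceless consonants /k/ and /s/, so it deletes. /wipetisunvukuse/ → wipetsunvukse.
Rule 2 (intervocalic voicing): /p/ is a voiceless stop between vowels /i/ and /e/, so it voices to [b]. /wipetsunvukse/ → wibetsunvukse.
Rule 3 (nasal place assimilation): /n/ precedes the labial consonant /v/, so it assimilates in place to [m]. /wibetsunvukse/ → wibetsumvukse.
Rule 4 (final vowel raising): /e/ is a mid vowel in word-final position, so it raises to [i]. /wibetsumvukse/ → wibetsumvuksi.

wibetsumvuksi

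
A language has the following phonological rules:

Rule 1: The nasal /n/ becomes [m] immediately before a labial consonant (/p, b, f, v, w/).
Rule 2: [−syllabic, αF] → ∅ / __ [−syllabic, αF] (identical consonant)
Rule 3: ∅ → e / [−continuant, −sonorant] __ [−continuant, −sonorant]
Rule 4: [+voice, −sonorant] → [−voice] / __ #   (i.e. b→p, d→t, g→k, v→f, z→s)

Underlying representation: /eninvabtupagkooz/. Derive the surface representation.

enimvabetupagekoos

Rule 1 (nasal place assimilation): /n/ precedes the labial consonant /v/, so it assimilates in place to [m]. /eninvabtupagkooz/ → enimvabtupagkooz.
Rule 2 (degemination): no segment meets the environment; /enimvabtupagkooz/ is unchanged.
Rule 3 (stop-cluster e-epenthesis): /b/ and /t/ form a stop–stop cluster, so [e] is inserted between them. /g/ and /k/ form a stop–stop cluster, so [e] is inserted between them. /enimvabtupagkooz/ → enimvabetupagekooz.
Rule 4 (final devoicing): /z/ is a voiced obstruent in word-final position, so it devoices to [s]. /enimvabetupagekooz/ → enimvabetupagekoos.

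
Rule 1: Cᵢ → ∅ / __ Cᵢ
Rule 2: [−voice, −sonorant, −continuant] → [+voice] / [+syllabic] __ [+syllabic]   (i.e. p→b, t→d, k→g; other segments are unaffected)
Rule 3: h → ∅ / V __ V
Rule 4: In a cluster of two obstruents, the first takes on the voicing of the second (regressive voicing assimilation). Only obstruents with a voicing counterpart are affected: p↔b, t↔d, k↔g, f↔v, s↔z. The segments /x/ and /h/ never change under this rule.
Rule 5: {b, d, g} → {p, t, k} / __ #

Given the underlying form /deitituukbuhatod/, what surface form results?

deididuugbuadot

Rule 1 (degemination): no segment meets the environment; /deitituukbuhatod/ is unchanged.
Rule 2 (intervocalic voicing): /t/ is a voiceless stop between vowels /i/ and /i/, so it voices to [d]. /t/ is a voiceless stop between vowels /i/ and /u/, so it voices to [d]. /t/ is a voiceless stop between vowels /a/ and /o/, so it voices to [d]. /deitituukbuhatod/ → deididuukbuhadod.
Rule 3 (intervocalic h-deletion): /h/ occurs between vowels /u/ and /a/, so it deletes. /deididuukbuhadod/ → deididuukbuadod.
Rule 4 (regressive voicing assimilation): /k/ precedes the voiced obstruent /b/, so it voices to [g] by assimilation. /deididuukbuadod/ → deididuugbuadod.
Rule 5 (final devoicing): /d/ is a voiced stop in word-final position, so it devoices to [t]. /deididuugbuadod/ → deididuugbuadot.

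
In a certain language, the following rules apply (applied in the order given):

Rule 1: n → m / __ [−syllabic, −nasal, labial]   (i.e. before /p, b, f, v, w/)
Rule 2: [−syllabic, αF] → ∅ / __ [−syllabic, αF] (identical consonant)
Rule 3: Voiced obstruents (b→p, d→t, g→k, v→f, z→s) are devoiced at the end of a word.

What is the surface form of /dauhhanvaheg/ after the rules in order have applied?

dauhamvahek

Rule 1 (nasal place assimilation): /n/ precedes the labial consonant /v/, so it assimilates in place to [m]. /dauhhanvaheg/ → dauhhamvaheg.
Rule 2 (degemination): /hh/ is a geminate; the first /h/ deletes. /dauhhamvaheg/ → dauhamvaheg.
Rule 3 (final devoicing): /g/ is a voiced obstruent in word-final position, so it devoices to [k]. /dauhamvaheg/ → dauhamvahek.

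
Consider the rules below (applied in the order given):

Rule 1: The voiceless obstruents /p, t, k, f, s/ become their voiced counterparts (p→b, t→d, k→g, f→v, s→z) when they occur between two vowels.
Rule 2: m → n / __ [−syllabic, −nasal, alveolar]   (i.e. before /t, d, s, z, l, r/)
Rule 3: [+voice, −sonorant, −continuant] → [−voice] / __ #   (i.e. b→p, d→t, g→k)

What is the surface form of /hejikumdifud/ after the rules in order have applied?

hejigundivut

Rule 1 (intervocalic voicing): /k/ is a voiceless obstruent between vowels /i/ and /u/, so it voices to [g]. /f/ is a voiceless obstruent between vowels /i/ and /u/, so it voices to [v]. /hejikumdifud/ → hejigumdivud.
Rule 2 (nasal place assimilation): /m/ precedes the alveolar consonant /d/, so it assimilates in place to [n]. /hejigumdivud/ → hejigundivud.
Rule 3 (final devoicing): /d/ is a voiced stop in word-final position, so it devoices to [t]. /hejigundivud/ → hejigundivut.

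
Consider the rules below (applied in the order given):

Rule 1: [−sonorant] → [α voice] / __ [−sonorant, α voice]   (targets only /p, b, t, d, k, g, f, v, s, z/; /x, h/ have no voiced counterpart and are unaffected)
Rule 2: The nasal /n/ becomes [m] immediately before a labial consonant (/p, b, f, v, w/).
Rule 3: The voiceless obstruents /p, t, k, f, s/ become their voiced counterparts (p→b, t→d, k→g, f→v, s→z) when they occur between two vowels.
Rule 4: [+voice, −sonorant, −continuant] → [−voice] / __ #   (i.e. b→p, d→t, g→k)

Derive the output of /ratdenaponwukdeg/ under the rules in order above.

Rule 1 (regressive voicing assimilation): /t/ precedes the voiced obstruent /d/, so it voices to [d] by assimilation. /k/ precedes the voiced obstruent /d/, so it voices to [g] by assimilation. /ratdenaponwukdeg/ → raddenaponwugdeg.
Rule 2 (nasal place assimilation): /n/ precedes the labial consonant /w/, so it assimilates in place to [m]. /raddenaponwugdeg/ → raddenapomwugdeg.
Rule 3 (intervocalic voicing): /p/ is a voiceless obstruent between vowels /a/ and /o/, so it voices to [b]. /raddenapomwugdeg/ → raddenabomwugdeg.
Rule 4 (final devoicing): /g/ is a voiced stop in word-final position, so it devoices to [k]. /raddenabomwugdeg/ → raddenabomwugdek.

raddenabomwugdek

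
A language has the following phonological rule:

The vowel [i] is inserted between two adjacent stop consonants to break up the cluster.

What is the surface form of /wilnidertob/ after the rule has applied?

wilnidertob

No segment of /wilnidertob/ meets the structural description of the rule, so the form surfaces unchanged.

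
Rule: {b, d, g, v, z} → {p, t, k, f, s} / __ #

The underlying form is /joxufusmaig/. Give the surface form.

/g/ is a voiced obstruent in word-final position, so it devoices to [k].
Surface form: [joxufusmaik].

joxufusmaik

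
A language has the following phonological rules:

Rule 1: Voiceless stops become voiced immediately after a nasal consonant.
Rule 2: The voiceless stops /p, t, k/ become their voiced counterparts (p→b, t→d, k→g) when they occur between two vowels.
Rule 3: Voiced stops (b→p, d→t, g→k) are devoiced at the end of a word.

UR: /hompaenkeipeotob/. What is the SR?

Rule 1 (post-nasal voicing): /p/ is a voiceless stop immediately after the nasal /m/, so it voices to [b]. /k/ is a voiceless stop immediately after the nasal /n/, so it voices to [g]. /hompaenkeipeotob/ → hombaengeipeotob.
Rule 2 (intervocalic voicing): /p/ is a voiceless stop between vowels /i/ and /e/, so it voices to [b]. /t/ is a voiceless stop between vowels /o/ and /o/, so it voices to [d]. /hombaengeipeotob/ → hombaengeibeodob.
Rule 3 (final devoicing): /b/ is a voiced stop in word-final position, so it devoices to [p]. /hombaengeibeodob/ → hombaengeibeodop.

hombaengeibeodop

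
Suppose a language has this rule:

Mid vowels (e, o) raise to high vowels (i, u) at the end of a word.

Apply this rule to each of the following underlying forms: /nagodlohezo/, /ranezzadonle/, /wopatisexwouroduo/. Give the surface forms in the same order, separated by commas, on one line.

/nagodlohezo/: /o/ is a mid vowel in word-final position, so it raises to [u]. → [nagodlohezu].
/ranezzadonle/: /e/ is a mid vowel in word-final position, so it raises to [i]. → [ranezzadonli].
/wopatisexwouroduo/: /o/ is a mid vowel in word-final position, so it raises to [u]. → [wopatisexwouroduu].

nagodlohezu, ranezzadonli, wopatisexwouroduu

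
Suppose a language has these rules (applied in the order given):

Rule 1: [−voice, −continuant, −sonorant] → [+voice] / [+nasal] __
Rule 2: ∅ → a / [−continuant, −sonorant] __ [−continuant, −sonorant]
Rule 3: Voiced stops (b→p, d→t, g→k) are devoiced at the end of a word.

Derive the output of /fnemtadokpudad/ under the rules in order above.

Rule 1 (post-nasal voicing): /t/ is a voiceless stop immediately after the nasal /m/, so it voices to [d]. /fnemtadokpudad/ → fnemdadokpudad.
Rule 2 (stop-cluster a-epenthesis): /k/ and /p/ form a stop–stop cluster, so [a] is inserted between them. /fnemdadokpudad/ → fnemdadokapudad.
Rule 3 (final devoicing): /d/ is a voiced stop in word-final position, so it devoices to [t]. /fnemdadokapudad/ → fnemdadokapudat.

fnemdadokapudat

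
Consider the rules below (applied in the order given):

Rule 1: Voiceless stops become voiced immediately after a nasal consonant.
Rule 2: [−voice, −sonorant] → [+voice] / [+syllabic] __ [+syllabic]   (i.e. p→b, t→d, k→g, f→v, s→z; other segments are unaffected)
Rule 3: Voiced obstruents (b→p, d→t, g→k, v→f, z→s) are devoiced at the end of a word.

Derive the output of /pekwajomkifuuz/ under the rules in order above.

pekwajomgivuus

Rule 1 (post-nasal voicing): /k/ is a voiceless stop immediately after the nasal /m/, so it voices to [g]. /pekwajomkifuuz/ → pekwajomgifuuz.
Rule 2 (intervocalic voicing): /f/ is a voiceless obstruent between vowels /i/ and /u/, so it voices to [v]. /pekwajomgifuuz/ → pekwajomgivuuz.
Rule 3 (final devoicing): /z/ is a voiced obstruent in word-final position, so it devoices to [s]. /pekwajomgivuuz/ → pekwajomgivuus.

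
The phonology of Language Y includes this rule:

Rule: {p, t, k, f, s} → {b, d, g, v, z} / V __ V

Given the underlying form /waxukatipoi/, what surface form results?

waxugadiboi

/k/ is a voiceless obstruent between vowels /u/ and /a/, so it voices to [g].
/t/ is a voiceless obstruent between vowels /a/ and /i/, so it voices to [d].
/p/ is a voiceless obstruent between vowels /i/ and /o/, so it voices to [b].
Surface form: [waxugadiboi].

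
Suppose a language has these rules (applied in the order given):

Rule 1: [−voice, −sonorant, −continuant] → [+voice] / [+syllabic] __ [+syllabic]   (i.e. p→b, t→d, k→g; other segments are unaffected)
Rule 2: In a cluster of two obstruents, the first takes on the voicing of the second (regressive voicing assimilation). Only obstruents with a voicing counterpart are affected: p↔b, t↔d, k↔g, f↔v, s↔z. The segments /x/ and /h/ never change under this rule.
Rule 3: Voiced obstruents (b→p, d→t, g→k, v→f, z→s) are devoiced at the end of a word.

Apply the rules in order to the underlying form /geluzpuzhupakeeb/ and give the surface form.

geluspushubageep

Rule 1 (intervocalic voicing): /p/ is a voiceless stop between vowels /u/ and /a/, so it voices to [b]. /k/ is a voiceless stop between vowels /a/ and /e/, so it voices to [g]. /geluzpuzhupakeeb/ → geluzpuzhubageeb.
Rule 2 (regressive voicing assimilation): /z/ precedes the voiceless obstruent /p/, so it devoices to [s] by assimilation. /z/ precedes the voiceless obstruent /h/, so it devoices to [s] by assimilation. /geluzpuzhubageeb/ → geluspushubageeb.
Rule 3 (final devoicing): /b/ is a voiced obstruent in word-final position, so it devoices to [p]. /geluspushubageeb/ → geluspushubageep.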